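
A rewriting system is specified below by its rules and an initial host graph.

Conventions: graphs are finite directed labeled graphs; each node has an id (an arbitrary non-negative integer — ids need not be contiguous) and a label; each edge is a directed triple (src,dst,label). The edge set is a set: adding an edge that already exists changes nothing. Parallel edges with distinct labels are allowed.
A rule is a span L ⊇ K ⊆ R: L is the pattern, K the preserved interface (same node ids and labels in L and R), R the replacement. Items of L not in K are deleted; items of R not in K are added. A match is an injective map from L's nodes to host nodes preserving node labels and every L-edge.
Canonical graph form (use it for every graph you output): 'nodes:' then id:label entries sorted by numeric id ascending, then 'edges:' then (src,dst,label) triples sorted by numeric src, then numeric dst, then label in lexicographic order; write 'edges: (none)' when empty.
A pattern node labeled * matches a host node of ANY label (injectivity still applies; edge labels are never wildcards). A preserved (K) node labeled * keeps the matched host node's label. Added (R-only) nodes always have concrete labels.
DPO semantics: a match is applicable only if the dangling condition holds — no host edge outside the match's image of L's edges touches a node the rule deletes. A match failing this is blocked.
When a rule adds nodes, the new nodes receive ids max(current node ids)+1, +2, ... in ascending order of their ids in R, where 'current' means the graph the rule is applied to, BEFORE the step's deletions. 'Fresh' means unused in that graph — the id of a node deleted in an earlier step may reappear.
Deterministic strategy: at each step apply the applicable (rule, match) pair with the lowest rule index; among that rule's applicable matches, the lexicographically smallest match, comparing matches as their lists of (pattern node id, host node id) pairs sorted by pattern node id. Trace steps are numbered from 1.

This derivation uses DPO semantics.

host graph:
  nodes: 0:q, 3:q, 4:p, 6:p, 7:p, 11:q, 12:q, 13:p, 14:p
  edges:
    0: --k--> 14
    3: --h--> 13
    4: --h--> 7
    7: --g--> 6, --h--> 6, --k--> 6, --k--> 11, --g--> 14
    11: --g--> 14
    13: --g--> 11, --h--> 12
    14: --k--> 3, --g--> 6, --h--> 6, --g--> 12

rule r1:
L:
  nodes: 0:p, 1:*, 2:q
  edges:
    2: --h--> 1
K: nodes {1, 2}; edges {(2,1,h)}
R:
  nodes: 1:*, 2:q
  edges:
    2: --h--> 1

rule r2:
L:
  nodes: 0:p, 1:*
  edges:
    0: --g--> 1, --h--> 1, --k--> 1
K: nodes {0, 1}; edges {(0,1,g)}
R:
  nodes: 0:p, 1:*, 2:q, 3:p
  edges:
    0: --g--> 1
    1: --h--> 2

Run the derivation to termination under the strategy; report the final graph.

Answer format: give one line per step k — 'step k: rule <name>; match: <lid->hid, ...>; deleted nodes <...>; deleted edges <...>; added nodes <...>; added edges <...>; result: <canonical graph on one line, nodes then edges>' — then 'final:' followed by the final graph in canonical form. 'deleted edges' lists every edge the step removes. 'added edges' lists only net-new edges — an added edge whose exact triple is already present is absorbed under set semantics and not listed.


step 1: rule r2; match: 0->7, 1->6; deleted nodes (none); deleted edges (7,6,h); (7,6,k); added nodes 15, 16; added edges (6,15,h); result: nodes: 0:q, 3:q, 4:p, 6:p, 7:p, 11:q, 12:q, 13:p, 14:p, 15:q, 16:p edges: (0,14,k); (3,13,h); (4,7,h); (6,15,h); (7,6,g); (7,11,k); (7,14,g); (11,14,g); (13,11,g); (13,12,h); (14,3,k); (14,6,g); (14,6,h); (14,12,g)
step 2: rule r1; match: 0->16, 1->13, 2->3; deleted nodes 16; deleted edges (none); added nodes (none); added edges (none); result: nodes: 0:q, 3:q, 4:p, 6:p, 7:p, 11:q, 12:q, 13:p, 14:p, 15:q edges: (0,14,k); (3,13,h); (4,7,h); (6,15,h); (7,6,g); (7,11,k); (7,14,g); (11,14,g); (13,11,g); (13,12,h); (14,3,k); (14,6,g); (14,6,h); (14,12,g)
final:
nodes: 0:q, 3:q, 4:p, 6:p, 7:p, 11:q, 12:q, 13:p, 14:p, 15:q
edges: (0,14,k); (3,13,h); (4,7,h); (6,15,h); (7,6,g); (7,11,k); (7,14,g); (11,14,g); (13,11,g); (13,12,h); (14,3,k); (14,6,g); (14,6,h); (14,12,g)


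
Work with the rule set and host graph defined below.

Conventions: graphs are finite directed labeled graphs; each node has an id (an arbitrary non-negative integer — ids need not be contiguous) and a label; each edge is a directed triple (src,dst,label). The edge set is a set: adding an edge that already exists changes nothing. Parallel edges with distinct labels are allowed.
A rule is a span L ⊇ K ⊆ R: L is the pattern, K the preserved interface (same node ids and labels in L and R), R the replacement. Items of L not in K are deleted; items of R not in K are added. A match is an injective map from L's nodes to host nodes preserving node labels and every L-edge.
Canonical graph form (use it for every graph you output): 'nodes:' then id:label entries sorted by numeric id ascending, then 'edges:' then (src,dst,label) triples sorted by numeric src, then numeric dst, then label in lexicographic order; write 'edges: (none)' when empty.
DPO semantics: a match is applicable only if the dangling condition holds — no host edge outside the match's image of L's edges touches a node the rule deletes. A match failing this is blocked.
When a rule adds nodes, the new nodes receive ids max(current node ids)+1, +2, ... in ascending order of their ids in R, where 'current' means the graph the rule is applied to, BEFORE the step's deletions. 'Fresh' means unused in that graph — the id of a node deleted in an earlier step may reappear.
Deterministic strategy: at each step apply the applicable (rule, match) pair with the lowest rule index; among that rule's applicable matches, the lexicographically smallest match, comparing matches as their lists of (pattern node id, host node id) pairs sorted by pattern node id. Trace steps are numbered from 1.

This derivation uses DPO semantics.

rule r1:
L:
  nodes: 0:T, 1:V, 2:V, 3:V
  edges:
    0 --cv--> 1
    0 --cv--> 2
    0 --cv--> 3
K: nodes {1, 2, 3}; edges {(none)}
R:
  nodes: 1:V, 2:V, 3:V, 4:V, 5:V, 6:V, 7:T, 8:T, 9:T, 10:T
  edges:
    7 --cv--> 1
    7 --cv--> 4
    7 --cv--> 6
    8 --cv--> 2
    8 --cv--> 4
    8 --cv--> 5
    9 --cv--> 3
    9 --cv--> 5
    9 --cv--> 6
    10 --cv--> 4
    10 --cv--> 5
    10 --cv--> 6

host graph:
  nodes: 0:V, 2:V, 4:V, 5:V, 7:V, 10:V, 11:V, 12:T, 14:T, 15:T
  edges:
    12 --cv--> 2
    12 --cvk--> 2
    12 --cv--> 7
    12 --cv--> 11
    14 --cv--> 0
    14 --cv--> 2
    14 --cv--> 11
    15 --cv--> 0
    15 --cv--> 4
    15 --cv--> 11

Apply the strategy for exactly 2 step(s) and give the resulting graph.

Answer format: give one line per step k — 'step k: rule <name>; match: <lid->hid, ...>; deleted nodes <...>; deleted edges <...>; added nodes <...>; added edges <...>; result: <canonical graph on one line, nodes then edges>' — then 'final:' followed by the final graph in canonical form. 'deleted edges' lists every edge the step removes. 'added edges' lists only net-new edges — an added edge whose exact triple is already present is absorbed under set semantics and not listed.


step 1: rule r1; match: 0->14, 1->0, 2->2, 3->11; deleted nodes 14; deleted edges (14,0,cv); (14,2,cv); (14,11,cv); added nodes 16, 17, 18, 19, 20, 21, 22; added edges (19,0,cv); (19,16,cv); (19,18,cv); (20,2,cv); (20,16,cv); (20,17,cv); (21,11,cv); (21,17,cv); (21,18,cv); (22,16,cv); (22,17,cv); (22,18,cv); result: nodes: 0:V, 2:V, 4:V, 5:V, 7:V, 10:V, 11:V, 12:T, 15:T, 16:V, 17:V, 18:V, 19:T, 20:T, 21:T, 22:T edges: (12,2,cv); (12,2,cvk); (12,7,cv); (12,11,cv); (15,0,cv); (15,4,cv); (15,11,cv); (19,0,cv); (19,16,cv); (19,18,cv); (20,2,cv); (20,16,cv); (20,17,cv); (21,11,cv); (21,17,cv); (21,18,cv); (22,16,cv); (22,17,cv); (22,18,cv)
step 2: rule r1; match: 0->15, 1->0, 2->4, 3->11; deleted nodes 15; deleted edges (15,0,cv); (15,4,cv); (15,11,cv); added nodes 23, 24, 25, 26, 27, 28, 29; added edges (26,0,cv); (26,23,cv); (26,25,cv); (27,4,cv); (27,23,cv); (27,24,cv); (28,11,cv); (28,24,cv); (28,25,cv); (29,23,cv); (29,24,cv); (29,25,cv); result: nodes: 0:V, 2:V, 4:V, 5:V, 7:V, 10:V, 11:V, 12:T, 16:V, 17:V, 18:V, 19:T, 20:T, 21:T, 22:T, 23:V, 24:V, 25:V, 26:T, 27:T, 28:T, 29:T edges: (12,2,cv); (12,2,cvk); (12,7,cv); (12,11,cv); (19,0,cv); (19,16,cv); (19,18,cv); (20,2,cv); (20,16,cv); (20,17,cv); (21,11,cv); (21,17,cv); (21,18,cv); (22,16,cv); (22,17,cv); (22,18,cv); (26,0,cv); (26,23,cv); (26,25,cv); (27,4,cv); (27,23,cv); (27,24,cv); (28,11,cv); (28,24,cv); (28,25,cv); (29,23,cv); (29,24,cv); (29,25,cv)
final:
nodes: 0:V, 2:V, 4:V, 5:V, 7:V, 10:V, 11:V, 12:T, 16:V, 17:V, 18:V, 19:T, 20:T, 21:T, 22:T, 23:V, 24:V, 25:V, 26:T, 27:T, 28:T, 29:T
edges: (12,2,cv); (12,2,cvk); (12,7,cv); (12,11,cv); (19,0,cv); (19,16,cv); (19,18,cv); (20,2,cv); (20,16,cv); (20,17,cv); (21,11,cv); (21,17,cv); (21,18,cv); (22,16,cv); (22,17,cv); (22,18,cv); (26,0,cv); (26,23,cv); (26,25,cv); (27,4,cv); (27,23,cv); (27,24,cv); (28,11,cv); (28,24,cv); (28,25,cv); (29,23,cv); (29,24,cv); (29,25,cv)


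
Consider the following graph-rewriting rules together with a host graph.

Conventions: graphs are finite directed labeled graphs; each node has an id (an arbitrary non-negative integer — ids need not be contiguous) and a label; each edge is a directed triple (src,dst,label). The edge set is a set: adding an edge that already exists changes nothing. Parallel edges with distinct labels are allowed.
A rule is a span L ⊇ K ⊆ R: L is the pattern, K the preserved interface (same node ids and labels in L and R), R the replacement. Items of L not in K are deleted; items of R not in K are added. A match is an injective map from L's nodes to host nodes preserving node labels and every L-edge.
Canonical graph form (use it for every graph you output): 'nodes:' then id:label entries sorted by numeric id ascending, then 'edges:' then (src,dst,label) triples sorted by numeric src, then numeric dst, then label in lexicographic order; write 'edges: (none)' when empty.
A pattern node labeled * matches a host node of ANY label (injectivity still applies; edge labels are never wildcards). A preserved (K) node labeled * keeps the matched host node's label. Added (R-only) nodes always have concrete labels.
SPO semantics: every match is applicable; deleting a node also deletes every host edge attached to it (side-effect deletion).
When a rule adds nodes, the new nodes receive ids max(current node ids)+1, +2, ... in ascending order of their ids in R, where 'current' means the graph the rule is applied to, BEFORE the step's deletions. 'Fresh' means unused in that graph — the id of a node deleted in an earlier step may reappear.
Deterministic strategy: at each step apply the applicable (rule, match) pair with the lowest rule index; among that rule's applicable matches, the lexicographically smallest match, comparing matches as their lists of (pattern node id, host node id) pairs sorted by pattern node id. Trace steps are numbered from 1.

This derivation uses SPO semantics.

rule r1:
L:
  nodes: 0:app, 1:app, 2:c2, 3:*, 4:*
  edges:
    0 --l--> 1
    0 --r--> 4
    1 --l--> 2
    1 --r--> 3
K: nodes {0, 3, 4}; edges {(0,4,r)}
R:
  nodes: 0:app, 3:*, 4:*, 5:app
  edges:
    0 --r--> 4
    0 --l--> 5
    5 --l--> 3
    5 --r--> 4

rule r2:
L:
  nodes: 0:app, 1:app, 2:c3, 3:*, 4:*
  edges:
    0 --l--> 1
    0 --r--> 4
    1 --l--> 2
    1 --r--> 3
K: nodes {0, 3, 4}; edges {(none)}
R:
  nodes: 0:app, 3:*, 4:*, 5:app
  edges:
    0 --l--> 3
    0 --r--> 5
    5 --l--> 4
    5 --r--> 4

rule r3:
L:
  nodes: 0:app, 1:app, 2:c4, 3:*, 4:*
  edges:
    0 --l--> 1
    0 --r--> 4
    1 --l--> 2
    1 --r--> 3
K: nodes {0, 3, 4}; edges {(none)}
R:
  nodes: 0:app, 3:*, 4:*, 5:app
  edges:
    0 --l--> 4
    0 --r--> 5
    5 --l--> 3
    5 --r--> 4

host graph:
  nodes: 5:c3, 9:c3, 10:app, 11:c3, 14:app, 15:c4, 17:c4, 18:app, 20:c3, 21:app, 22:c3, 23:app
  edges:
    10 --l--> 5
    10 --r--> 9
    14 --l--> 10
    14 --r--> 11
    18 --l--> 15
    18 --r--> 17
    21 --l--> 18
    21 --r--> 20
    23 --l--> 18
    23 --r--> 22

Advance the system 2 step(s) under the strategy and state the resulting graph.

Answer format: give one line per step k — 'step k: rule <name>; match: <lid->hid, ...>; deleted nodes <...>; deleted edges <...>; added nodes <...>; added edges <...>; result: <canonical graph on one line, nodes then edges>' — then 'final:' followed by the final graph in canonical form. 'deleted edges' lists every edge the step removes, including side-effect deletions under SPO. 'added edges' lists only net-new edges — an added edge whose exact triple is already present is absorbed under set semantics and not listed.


step 1: rule r2; match: 0->14, 1->10, 2->5, 3->9, 4->11; deleted nodes 5, 10; deleted edges (10,5,l); (10,9,r); (14,10,l); (14,11,r); added nodes 24; added edges (14,9,l); (14,24,r); (24,11,l); (24,11,r); result: nodes: 9:c3, 11:c3, 14:app, 15:c4, 17:c4, 18:app, 20:c3, 21:app, 22:c3, 23:app, 24:app edges: (14,9,l); (14,24,r); (18,15,l); (18,17,r); (21,18,l); (21,20,r); (23,18,l); (23,22,r); (24,11,l); (24,11,r)
step 2: rule r3; match: 0->21, 1->18, 2->15, 3->17, 4->20; deleted nodes 15, 18; deleted edges (18,15,l); (18,17,r); (21,18,l); (21,20,r); (23,18,l); added nodes 25; added edges (21,20,l); (21,25,r); (25,17,l); (25,20,r); result: nodes: 9:c3, 11:c3, 14:app, 17:c4, 20:c3, 21:app, 22:c3, 23:app, 24:app, 25:app edges: (14,9,l); (14,24,r); (21,20,l); (21,25,r); (23,22,r); (24,11,l); (24,11,r); (25,17,l); (25,20,r)
final:
nodes: 9:c3, 11:c3, 14:app, 17:c4, 20:c3, 21:app, 22:c3, 23:app, 24:app, 25:app
edges: (14,9,l); (14,24,r); (21,20,l); (21,25,r); (23,22,r); (24,11,l); (24,11,r); (25,17,l); (25,20,r)


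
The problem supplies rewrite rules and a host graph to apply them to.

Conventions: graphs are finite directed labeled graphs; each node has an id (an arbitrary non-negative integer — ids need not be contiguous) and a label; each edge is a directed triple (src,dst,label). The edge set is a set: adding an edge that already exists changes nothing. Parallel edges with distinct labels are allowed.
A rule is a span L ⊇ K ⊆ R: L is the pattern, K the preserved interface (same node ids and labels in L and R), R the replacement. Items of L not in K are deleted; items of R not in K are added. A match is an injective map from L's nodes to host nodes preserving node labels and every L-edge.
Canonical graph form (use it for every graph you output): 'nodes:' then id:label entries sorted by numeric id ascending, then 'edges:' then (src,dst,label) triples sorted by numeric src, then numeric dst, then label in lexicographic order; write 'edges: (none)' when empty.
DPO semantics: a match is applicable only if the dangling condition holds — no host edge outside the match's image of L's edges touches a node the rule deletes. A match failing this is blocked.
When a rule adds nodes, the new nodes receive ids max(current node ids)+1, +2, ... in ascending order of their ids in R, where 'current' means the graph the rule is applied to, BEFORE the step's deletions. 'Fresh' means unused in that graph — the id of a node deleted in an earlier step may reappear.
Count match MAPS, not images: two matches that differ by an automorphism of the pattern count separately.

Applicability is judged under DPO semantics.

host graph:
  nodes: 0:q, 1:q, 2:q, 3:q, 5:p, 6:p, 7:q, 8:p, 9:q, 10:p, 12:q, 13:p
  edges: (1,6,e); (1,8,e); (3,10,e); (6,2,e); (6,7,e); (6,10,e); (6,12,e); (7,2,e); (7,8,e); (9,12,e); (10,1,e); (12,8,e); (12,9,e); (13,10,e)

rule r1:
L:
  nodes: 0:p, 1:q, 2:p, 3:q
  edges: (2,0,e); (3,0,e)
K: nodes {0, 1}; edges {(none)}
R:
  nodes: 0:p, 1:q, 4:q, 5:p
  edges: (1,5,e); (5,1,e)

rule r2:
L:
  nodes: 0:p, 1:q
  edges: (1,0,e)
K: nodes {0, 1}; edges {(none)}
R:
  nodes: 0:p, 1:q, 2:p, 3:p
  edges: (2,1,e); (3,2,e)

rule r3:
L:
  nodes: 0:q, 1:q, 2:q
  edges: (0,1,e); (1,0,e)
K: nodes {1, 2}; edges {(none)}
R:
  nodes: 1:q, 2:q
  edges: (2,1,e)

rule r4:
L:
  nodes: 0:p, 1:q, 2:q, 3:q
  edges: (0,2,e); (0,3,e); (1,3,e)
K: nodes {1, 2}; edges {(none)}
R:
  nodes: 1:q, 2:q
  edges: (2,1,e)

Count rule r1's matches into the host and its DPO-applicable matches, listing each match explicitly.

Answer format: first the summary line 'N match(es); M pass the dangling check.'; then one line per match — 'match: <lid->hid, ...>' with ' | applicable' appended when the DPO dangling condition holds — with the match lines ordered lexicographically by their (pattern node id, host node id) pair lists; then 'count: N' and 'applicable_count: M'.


12 match(es); 6 pass the dangling check.
match: 0->10, 1->0, 2->6, 3->3
match: 0->10, 1->0, 2->13, 3->3 | applicable
match: 0->10, 1->1, 2->6, 3->3
match: 0->10, 1->1, 2->13, 3->3 | applicable
match: 0->10, 1->2, 2->6, 3->3
match: 0->10, 1->2, 2->13, 3->3 | applicable
match: 0->10, 1->7, 2->6, 3->3
match: 0->10, 1->7, 2->13, 3->3 | applicable
match: 0->10, 1->9, 2->6, 3->3
match: 0->10, 1->9, 2->13, 3->3 | applicable
match: 0->10, 1->12, 2->6, 3->3
match: 0->10, 1->12, 2->13, 3->3 | applicable
count: 12
applicable_count: 6


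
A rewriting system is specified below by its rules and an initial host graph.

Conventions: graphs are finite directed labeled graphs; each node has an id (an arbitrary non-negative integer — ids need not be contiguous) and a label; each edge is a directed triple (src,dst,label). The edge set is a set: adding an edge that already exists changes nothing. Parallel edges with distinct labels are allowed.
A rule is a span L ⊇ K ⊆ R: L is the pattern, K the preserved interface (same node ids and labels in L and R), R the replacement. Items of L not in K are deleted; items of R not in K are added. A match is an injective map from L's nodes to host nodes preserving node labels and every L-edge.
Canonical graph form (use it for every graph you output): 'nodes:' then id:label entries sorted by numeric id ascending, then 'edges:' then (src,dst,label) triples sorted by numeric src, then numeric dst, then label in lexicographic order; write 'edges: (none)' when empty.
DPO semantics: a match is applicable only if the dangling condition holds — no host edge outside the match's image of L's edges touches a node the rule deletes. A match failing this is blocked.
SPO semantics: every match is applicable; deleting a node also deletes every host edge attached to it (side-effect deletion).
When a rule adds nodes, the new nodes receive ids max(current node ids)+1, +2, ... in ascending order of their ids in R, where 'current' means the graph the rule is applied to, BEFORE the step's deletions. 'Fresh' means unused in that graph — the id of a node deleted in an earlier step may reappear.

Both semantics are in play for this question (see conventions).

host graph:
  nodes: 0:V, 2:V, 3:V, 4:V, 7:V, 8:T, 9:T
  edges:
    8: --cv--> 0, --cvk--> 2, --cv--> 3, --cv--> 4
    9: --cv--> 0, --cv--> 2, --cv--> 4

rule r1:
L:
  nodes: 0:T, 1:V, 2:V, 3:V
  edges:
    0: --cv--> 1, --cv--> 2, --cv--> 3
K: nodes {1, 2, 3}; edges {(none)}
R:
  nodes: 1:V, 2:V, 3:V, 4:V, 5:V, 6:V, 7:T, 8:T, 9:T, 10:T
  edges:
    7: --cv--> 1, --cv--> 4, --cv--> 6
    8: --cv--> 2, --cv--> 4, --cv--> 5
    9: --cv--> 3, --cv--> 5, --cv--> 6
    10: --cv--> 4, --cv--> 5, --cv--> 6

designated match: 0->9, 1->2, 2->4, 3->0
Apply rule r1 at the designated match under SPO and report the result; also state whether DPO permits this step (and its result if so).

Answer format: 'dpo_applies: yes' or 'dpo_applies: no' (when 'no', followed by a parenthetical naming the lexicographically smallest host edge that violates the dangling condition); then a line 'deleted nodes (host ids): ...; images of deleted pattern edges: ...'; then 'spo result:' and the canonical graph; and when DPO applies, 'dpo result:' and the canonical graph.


dpo_applies: yes
deleted nodes (host ids): 9; images of deleted pattern edges: (9,0,cv); (9,2,cv); (9,4,cv)
spo result:
nodes: 0:V, 2:V, 3:V, 4:V, 7:V, 8:T, 10:V, 11:V, 12:V, 13:T, 14:T, 15:T, 16:T
edges: (8,0,cv); (8,2,cvk); (8,3,cv); (8,4,cv); (13,2,cv); (13,10,cv); (13,12,cv); (14,4,cv); (14,10,cv); (14,11,cv); (15,0,cv); (15,11,cv); (15,12,cv); (16,10,cv); (16,11,cv); (16,12,cv)
dpo result:
nodes: 0:V, 2:V, 3:V, 4:V, 7:V, 8:T, 10:V, 11:V, 12:V, 13:T, 14:T, 15:T, 16:T
edges: (8,0,cv); (8,2,cvk); (8,3,cv); (8,4,cv); (13,2,cv); (13,10,cv); (13,12,cv); (14,4,cv); (14,10,cv); (14,11,cv); (15,0,cv); (15,11,cv); (15,12,cv); (16,10,cv); (16,11,cv); (16,12,cv)


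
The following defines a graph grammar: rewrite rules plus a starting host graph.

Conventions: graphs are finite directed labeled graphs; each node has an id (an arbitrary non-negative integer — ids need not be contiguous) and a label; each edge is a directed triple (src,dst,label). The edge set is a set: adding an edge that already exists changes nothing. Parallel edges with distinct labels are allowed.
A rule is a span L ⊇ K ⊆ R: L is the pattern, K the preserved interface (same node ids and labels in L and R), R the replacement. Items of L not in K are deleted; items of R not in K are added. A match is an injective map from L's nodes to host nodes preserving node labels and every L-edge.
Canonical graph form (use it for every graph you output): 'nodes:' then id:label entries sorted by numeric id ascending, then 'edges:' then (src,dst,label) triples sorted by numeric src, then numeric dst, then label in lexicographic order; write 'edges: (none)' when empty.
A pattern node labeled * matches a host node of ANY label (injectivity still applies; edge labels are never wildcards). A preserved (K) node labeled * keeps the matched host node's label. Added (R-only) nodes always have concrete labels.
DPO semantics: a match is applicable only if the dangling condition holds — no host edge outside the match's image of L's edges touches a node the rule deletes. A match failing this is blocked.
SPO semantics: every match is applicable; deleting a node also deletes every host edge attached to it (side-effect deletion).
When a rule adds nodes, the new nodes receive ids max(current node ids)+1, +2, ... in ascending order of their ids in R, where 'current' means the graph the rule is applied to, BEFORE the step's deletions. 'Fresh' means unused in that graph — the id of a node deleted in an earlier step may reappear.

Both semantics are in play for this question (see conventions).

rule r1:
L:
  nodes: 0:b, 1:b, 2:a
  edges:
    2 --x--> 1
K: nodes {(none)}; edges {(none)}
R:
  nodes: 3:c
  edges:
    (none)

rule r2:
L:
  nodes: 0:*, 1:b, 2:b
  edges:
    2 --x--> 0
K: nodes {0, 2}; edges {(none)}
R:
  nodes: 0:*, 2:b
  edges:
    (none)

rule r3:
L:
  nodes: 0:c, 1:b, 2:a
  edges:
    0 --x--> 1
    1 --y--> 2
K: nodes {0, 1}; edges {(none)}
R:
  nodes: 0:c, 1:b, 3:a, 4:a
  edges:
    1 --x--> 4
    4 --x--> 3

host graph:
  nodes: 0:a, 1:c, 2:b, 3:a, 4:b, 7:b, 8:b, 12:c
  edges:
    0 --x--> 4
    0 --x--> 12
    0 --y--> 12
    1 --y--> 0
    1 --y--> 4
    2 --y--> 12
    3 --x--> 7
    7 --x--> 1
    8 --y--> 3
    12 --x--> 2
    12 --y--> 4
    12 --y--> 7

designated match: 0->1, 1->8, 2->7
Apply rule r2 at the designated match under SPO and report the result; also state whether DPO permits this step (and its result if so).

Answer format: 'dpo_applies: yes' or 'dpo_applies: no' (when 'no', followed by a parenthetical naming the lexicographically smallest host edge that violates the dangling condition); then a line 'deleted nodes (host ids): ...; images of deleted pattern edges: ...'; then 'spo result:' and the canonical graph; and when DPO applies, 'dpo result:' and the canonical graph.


dpo_applies: no
(the rule deletes node 8, which keeps host edge (8,3,y) outside the match image — the dangling condition fails, DPO blocks; SPO proceeds and side-deletes such edges)
deleted nodes (host ids): 8; images of deleted pattern edges: (7,1,x)
spo result:
nodes: 0:a, 1:c, 2:b, 3:a, 4:b, 7:b, 12:c
edges: (0,4,x); (0,12,x); (0,12,y); (1,0,y); (1,4,y); (2,12,y); (3,7,x); (12,2,x); (12,4,y); (12,7,y)


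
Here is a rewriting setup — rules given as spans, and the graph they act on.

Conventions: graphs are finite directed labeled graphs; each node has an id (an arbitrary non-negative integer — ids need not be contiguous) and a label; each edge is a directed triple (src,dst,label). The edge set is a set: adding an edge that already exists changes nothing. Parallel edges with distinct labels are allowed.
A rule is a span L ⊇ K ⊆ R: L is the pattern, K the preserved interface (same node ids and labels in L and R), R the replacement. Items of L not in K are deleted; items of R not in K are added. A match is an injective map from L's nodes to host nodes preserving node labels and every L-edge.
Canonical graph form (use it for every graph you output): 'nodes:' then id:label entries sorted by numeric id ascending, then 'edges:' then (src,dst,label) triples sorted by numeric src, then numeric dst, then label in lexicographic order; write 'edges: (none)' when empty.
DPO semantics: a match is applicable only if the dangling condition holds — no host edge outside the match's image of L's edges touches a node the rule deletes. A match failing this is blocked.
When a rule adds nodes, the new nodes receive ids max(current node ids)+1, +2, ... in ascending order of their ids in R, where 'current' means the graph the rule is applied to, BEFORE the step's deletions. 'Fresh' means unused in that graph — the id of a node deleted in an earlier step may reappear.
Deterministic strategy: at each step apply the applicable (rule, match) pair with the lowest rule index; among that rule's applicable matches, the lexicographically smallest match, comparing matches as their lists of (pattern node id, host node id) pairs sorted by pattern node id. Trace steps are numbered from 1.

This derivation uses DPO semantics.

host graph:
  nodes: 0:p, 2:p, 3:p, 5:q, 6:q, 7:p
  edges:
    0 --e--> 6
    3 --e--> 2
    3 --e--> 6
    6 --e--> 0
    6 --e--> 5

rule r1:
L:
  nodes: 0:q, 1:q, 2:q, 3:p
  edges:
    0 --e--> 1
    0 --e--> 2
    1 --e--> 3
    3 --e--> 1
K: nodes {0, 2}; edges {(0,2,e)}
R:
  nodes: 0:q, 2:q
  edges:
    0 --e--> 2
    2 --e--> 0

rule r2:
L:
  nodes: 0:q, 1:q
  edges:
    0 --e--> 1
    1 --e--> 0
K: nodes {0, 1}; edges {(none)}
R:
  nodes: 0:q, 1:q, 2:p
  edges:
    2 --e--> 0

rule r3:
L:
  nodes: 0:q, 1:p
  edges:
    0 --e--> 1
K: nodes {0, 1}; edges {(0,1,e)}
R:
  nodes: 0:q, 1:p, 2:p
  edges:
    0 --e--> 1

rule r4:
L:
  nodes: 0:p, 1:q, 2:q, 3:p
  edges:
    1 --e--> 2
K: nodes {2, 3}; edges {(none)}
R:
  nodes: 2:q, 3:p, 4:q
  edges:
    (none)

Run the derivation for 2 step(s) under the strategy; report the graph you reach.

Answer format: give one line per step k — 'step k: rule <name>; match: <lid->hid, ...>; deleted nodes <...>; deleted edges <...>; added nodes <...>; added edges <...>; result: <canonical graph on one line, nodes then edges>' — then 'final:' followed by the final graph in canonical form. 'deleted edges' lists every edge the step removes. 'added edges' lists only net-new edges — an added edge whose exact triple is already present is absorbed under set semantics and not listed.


step 1: rule r3; match: 0->6, 1->0; deleted nodes (none); deleted edges (none); added nodes 8; added edges (none); result: nodes: 0:p, 2:p, 3:p, 5:q, 6:q, 7:p, 8:p edges: (0,6,e); (3,2,e); (3,6,e); (6,0,e); (6,5,e)
step 2: rule r3; match: 0->6, 1->0; deleted nodes (none); deleted edges (none); added nodes 9; added edges (none); result: nodes: 0:p, 2:p, 3:p, 5:q, 6:q, 7:p, 8:p, 9:p edges: (0,6,e); (3,2,e); (3,6,e); (6,0,e); (6,5,e)
final:
nodes: 0:p, 2:p, 3:p, 5:q, 6:q, 7:p, 8:p, 9:p
edges: (0,6,e); (3,2,e); (3,6,e); (6,0,e); (6,5,e)


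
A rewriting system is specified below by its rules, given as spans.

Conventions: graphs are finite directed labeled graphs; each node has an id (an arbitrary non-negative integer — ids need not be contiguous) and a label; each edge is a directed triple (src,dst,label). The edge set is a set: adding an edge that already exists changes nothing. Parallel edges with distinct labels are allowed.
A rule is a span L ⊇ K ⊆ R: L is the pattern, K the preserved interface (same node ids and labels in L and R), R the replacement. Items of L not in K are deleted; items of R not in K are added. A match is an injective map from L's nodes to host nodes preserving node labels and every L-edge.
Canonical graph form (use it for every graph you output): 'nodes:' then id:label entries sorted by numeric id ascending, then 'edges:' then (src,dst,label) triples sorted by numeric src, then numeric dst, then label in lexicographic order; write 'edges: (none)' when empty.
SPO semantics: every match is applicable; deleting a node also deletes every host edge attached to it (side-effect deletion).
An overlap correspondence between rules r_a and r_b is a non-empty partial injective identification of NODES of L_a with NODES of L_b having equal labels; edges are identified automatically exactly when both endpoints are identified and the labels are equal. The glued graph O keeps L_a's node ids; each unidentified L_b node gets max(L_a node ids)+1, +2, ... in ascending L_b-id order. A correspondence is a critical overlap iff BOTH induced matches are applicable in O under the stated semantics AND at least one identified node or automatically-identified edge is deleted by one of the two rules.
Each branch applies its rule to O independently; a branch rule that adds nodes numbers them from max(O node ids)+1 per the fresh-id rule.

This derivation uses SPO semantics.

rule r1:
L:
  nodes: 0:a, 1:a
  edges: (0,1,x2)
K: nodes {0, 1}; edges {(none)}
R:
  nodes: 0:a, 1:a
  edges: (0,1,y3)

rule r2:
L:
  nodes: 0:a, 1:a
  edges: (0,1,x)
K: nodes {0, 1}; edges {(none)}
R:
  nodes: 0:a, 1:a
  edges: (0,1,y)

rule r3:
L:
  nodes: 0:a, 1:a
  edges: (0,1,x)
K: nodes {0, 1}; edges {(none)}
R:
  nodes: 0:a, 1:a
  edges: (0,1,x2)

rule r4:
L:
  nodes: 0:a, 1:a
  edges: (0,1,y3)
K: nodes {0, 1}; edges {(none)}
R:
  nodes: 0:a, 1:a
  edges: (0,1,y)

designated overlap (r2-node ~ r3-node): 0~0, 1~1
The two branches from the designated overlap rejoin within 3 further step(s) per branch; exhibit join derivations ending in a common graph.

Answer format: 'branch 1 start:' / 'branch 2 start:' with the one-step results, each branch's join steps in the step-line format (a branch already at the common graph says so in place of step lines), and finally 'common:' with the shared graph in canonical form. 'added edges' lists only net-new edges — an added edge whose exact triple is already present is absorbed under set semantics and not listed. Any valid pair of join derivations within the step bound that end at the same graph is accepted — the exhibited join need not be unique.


branch 1 start:
nodes: 0:a, 1:a
edges: (0,1,y)
branch 2 start:
nodes: 0:a, 1:a
edges: (0,1,x2)
branch 1: already at the common graph (0 steps)
branch 2 step 1: rule r1; match: 0->0, 1->1; deleted nodes (none); deleted edges (0,1,x2); added nodes (none); added edges (0,1,y3); result: nodes: 0:a, 1:a edges: (0,1,y3)
branch 2 step 2: rule r4; match: 0->0, 1->1; deleted nodes (none); deleted edges (0,1,y3); added nodes (none); added edges (0,1,y); result: nodes: 0:a, 1:a edges: (0,1,y)
common:
nodes: 0:a, 1:a
edges: (0,1,y)


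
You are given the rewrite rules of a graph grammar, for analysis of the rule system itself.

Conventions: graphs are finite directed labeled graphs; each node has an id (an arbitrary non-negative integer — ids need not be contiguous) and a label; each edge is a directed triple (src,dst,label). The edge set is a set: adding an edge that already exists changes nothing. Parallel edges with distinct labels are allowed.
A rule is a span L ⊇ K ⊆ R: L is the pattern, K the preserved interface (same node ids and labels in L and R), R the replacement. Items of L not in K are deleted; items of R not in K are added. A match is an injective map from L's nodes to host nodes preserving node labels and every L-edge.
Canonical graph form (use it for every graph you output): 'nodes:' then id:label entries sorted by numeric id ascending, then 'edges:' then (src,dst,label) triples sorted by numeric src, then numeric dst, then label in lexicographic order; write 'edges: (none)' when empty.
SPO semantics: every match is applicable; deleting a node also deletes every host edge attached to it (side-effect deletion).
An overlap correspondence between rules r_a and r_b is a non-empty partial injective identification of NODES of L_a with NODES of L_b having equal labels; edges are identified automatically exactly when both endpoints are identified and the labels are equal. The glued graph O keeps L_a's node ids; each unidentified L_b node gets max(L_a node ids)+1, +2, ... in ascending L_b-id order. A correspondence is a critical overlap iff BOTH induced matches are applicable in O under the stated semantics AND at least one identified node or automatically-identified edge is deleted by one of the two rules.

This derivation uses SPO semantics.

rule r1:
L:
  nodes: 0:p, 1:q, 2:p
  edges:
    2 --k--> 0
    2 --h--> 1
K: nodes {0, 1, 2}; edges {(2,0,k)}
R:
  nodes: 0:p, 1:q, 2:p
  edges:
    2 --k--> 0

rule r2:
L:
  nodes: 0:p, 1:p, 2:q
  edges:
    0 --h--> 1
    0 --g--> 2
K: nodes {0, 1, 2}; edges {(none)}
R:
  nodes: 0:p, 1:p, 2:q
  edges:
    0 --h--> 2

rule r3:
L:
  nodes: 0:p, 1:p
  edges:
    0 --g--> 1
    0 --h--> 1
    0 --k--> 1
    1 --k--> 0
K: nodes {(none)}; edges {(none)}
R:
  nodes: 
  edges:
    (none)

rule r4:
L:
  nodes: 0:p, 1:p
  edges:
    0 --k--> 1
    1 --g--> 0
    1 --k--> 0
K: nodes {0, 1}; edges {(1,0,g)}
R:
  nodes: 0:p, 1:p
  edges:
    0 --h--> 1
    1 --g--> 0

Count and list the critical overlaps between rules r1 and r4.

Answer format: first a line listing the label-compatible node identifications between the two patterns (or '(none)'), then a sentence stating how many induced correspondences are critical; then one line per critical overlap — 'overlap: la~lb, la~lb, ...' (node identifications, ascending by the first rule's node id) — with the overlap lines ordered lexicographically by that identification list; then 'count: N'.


label-compatible node identifications between L(r1) and L(r4): 0~0, 0~1, 2~0, 2~1
2 of the induced correspondences are critical overlaps of r1 and r4.
overlap: 0~0, 2~1
overlap: 0~1, 2~0
count: 2


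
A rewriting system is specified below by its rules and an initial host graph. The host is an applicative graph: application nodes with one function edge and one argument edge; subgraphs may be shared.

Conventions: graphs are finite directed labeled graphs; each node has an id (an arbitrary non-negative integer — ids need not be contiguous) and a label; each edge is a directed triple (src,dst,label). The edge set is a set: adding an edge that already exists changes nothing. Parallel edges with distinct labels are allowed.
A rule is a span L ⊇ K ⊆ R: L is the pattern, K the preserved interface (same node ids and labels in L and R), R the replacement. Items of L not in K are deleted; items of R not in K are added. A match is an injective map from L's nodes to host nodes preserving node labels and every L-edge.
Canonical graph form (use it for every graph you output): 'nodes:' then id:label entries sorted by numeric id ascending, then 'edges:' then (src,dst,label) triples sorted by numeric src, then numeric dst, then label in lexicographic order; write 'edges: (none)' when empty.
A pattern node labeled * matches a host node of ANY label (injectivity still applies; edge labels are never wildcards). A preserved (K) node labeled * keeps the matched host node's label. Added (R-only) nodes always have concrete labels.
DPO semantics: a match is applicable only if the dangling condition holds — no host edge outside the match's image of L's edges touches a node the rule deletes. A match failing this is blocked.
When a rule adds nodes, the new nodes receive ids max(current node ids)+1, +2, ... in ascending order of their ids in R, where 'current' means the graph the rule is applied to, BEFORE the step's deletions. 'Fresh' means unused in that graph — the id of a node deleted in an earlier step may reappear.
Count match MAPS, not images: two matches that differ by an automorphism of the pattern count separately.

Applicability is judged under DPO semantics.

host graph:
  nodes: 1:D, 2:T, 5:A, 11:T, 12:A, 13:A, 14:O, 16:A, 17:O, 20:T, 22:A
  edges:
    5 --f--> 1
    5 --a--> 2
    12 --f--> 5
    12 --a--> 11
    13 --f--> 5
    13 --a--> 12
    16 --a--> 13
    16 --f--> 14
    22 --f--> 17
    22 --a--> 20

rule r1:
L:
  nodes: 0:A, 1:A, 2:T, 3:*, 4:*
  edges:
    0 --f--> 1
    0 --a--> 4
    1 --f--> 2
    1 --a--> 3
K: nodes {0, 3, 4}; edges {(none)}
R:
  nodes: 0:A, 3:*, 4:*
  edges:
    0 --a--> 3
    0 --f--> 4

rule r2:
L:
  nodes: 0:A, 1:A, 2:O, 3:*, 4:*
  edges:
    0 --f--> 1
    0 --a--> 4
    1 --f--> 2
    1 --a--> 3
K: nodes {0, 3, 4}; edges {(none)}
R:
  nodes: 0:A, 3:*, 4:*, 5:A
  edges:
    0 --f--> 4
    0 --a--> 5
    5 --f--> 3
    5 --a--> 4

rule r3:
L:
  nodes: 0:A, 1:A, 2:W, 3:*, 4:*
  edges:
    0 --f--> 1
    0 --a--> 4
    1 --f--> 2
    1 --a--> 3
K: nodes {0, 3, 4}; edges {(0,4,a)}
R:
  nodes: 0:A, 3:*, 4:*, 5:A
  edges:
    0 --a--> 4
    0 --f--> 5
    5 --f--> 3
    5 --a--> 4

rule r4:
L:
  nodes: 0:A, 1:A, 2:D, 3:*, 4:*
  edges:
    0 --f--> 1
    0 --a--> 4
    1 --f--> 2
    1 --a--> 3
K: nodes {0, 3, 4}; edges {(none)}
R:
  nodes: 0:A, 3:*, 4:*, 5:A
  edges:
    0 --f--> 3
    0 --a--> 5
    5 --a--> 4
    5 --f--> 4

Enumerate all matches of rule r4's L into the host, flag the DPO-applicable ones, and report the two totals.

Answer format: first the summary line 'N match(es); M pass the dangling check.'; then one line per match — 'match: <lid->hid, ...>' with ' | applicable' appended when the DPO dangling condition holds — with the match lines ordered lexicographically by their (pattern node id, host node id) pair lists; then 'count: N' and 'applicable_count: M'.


2 match(es); 0 pass the dangling check.
match: 0->12, 1->5, 2->1, 3->2, 4->11
match: 0->13, 1->5, 2->1, 3->2, 4->12
count: 2
applicable_count: 0


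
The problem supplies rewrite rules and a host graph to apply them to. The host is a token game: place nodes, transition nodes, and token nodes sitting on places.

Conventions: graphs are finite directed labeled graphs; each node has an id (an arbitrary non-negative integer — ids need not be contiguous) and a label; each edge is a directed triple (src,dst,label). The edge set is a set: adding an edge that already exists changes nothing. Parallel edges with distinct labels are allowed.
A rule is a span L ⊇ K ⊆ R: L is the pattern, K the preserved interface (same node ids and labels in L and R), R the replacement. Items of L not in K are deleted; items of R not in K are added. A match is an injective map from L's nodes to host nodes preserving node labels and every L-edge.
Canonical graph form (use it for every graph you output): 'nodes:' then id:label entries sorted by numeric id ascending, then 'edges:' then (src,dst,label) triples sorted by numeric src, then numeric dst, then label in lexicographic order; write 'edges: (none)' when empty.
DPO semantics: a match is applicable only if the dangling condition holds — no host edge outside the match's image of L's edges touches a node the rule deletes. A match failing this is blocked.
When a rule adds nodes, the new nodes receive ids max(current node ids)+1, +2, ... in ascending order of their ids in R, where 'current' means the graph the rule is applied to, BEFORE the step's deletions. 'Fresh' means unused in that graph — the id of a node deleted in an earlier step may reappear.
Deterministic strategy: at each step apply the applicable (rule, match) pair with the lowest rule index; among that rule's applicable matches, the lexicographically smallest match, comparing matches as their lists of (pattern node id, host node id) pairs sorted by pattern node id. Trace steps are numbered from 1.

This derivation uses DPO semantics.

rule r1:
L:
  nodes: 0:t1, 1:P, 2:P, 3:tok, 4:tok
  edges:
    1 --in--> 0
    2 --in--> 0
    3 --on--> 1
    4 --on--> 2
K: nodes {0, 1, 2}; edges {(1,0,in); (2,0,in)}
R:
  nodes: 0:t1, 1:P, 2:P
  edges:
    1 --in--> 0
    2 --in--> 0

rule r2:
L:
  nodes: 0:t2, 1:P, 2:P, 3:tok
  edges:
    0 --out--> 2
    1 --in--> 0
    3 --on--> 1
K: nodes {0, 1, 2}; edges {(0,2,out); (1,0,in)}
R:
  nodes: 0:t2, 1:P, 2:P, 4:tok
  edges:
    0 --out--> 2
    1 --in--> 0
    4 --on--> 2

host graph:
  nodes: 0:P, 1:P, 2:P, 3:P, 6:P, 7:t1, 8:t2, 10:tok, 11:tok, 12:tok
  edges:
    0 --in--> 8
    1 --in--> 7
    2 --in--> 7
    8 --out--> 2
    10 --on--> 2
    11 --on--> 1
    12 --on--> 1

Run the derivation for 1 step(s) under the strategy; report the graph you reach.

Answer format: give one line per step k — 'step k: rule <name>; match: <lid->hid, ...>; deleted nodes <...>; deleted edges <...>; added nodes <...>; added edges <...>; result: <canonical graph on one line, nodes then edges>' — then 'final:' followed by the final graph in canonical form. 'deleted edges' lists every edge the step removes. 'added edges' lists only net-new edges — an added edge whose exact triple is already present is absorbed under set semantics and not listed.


step 1: rule r1; match: 0->7, 1->1, 2->2, 3->11, 4->10; deleted nodes 10, 11; deleted edges (10,2,on); (11,1,on); added nodes (none); added edges (none); result: nodes: 0:P, 1:P, 2:P, 3:P, 6:P, 7:t1, 8:t2, 12:tok edges: (0,8,in); (1,7,in); (2,7,in); (8,2,out); (12,1,on)
final:
nodes: 0:P, 1:P, 2:P, 3:P, 6:P, 7:t1, 8:t2, 12:tok
edges: (0,8,in); (1,7,in); (2,7,in); (8,2,out); (12,1,on)
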